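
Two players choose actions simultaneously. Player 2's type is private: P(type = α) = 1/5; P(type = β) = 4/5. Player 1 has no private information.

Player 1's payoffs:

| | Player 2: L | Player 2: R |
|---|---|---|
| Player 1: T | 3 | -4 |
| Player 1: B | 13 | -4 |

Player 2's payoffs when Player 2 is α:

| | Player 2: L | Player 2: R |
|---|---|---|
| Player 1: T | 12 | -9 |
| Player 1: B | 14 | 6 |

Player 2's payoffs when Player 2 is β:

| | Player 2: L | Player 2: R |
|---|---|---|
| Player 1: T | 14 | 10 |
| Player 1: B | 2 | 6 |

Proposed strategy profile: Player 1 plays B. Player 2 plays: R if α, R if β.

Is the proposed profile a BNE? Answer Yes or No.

No

Player 1 plays B: E[B] = 1/5·(-4) + 4/5·(-4) = -4; E[T] = -4. Best-responding. ✓
Player 2 (type α), facing B: L gives 14, R gives 6. Proposed R is not best — profitable deviation exists. ✗
Player 2 (type β), facing B: L gives 2, R gives 6. Proposed R is best. ✓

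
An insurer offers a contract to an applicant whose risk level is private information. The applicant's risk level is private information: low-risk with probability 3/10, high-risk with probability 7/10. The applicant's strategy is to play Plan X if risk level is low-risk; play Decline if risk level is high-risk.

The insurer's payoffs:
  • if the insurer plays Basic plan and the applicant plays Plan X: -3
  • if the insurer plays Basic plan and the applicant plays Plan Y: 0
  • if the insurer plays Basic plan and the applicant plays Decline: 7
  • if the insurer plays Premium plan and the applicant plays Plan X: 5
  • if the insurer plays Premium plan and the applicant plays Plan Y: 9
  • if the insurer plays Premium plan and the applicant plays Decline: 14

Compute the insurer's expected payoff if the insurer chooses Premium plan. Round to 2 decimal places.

11.30

E[Premium plan] = 3/10·5 + 7/10·14 = 3/2 + 49/5 = 113/10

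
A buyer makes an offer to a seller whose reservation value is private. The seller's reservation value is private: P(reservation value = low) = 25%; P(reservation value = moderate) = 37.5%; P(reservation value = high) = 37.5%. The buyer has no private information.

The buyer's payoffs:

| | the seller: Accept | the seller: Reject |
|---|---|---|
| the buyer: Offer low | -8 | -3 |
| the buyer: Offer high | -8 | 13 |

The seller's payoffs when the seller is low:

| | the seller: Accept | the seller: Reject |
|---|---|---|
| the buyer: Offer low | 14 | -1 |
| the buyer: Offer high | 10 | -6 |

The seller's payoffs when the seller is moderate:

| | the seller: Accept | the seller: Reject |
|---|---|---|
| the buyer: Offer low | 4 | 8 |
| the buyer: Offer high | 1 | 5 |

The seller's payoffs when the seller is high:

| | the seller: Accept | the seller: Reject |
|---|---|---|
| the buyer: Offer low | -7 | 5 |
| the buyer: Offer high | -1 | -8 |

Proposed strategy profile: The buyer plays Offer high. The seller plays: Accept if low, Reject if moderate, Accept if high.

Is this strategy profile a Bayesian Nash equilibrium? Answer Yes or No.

A profile is a BNE iff every type of every player is best-responding given beliefs about the other side.
The buyer plays Offer high: E[Offer high] = 0.25·(-8) + 0.375·(13) + 0.375·(-8) = -0.125; E[Offer low] = -6.125. Best-responding. ✓
The seller (reservation value low), facing Offer high: Accept gives 10, Reject gives -6. Proposed Accept is best. ✓
The seller (reservation value moderate), facing Offer high: Accept gives 1, Reject gives 5. Proposed Reject is best. ✓
The seller (reservation value high), facing Offer high: Accept gives -1, Reject gives -8. Proposed Accept is best. ✓

Yes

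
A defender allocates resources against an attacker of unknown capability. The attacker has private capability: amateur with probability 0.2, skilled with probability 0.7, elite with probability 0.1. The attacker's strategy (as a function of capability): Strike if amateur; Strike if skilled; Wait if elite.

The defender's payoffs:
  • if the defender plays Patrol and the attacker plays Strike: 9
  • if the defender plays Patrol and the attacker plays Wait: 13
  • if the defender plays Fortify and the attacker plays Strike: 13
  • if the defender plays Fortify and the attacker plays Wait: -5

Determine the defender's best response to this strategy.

E[Patrol] = 0.2·(9) + 0.7·(9) + 0.1·(13) = 9.4
E[Fortify] = 0.2·(13) + 0.7·(13) + 0.1·(-5) = 11.2
Best response: Fortify (11.2 is the largest).

Fortify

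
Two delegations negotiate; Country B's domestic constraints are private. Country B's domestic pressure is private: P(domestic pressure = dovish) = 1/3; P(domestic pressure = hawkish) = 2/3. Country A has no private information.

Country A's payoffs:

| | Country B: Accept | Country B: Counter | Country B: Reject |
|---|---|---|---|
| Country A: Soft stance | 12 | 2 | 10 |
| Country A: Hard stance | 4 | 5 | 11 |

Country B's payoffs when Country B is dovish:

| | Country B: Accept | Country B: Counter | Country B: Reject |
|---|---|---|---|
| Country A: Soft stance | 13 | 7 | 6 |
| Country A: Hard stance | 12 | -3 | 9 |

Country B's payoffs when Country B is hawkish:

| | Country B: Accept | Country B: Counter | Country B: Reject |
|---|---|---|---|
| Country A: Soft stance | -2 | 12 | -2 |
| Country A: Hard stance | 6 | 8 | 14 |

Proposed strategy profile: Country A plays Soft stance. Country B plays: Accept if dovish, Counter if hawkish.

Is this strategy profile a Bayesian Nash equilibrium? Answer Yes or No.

Yes

A profile is a BNE iff every type of every player is best-responding given beliefs about the other side.
Country A plays Soft stance: E[Soft stance] = 1/3·(12) + 2/3·(2) = 16/3; E[Hard stance] = 14/3. Best-responding. ✓
Country B (domestic pressure dovish), facing Soft stance: Accept gives 13, Counter gives 7, Reject gives 6. Proposed Accept is best. ✓
Country B (domestic pressure hawkish), facing Soft stance: Accept gives -2, Counter gives 12, Reject gives -2. Proposed Counter is best. ✓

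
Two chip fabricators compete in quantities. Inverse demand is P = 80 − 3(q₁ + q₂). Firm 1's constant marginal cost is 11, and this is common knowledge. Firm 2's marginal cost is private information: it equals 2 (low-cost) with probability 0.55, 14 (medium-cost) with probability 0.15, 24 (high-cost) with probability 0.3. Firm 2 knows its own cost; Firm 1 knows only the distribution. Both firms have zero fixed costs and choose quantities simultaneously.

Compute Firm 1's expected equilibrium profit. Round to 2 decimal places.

173.28

Type-c best response for Firm 2: q₂(c) = (80 − c)/6 − q₁/2.
Firm 1 maximizes expected profit; its first-order condition is 80 − 6q₁ − 3E[q₂] − 11 = 0.
Substituting E[q₂] and solving: E[c₂] = 10.4, so q₁ = (80 − 2·11 + 10.4)/9 = 7.6.
E[P] = 80 − 3·(q₁ + E[q₂]) = 33.8; Firm 1's expected profit = (E[P] − 11)·q₁ = (33.8 − 11)·7.6 = 173.28.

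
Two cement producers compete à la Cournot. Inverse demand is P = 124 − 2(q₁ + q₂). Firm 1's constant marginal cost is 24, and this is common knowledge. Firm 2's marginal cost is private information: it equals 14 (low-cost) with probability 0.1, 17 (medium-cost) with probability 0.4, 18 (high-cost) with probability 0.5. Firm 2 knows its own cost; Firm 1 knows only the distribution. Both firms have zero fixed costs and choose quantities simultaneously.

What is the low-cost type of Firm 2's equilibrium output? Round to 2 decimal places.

Firm 2 with cost c maximizes (124 − 2(q₁+q₂) − c)·q₂, giving q₂(c) = (124 − c − 2q₁)/4.
E[c₂] = 0.1·14 + 0.4·17 + 0.5·18 = 17.2
Firm 1's FOC against E[q₂] yields q₁ = (124 − 2·24 + E[c₂])/6 = (124 − 48 + 17.2)/6 = 15.5333.
q₂(low-cost) = (124 − 14 − 2·15.5333)/4 = 19.7333.

19.73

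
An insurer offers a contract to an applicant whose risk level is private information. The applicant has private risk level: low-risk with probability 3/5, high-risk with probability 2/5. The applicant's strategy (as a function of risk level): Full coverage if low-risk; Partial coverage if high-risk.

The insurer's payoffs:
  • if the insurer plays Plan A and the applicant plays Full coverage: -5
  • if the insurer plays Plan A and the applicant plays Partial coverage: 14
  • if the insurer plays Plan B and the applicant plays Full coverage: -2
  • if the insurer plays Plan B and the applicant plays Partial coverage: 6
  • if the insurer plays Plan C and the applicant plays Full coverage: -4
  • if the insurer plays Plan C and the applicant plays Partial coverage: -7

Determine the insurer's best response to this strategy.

Plan A

E[Plan A] = 3/5·(-5) + 2/5·(14) = 13/5
E[Plan B] = 3/5·(-2) + 2/5·(6) = 6/5
E[Plan C] = 3/5·(-4) + 2/5·(-7) = -26/5
Best response: Plan A (13/5 is the largest).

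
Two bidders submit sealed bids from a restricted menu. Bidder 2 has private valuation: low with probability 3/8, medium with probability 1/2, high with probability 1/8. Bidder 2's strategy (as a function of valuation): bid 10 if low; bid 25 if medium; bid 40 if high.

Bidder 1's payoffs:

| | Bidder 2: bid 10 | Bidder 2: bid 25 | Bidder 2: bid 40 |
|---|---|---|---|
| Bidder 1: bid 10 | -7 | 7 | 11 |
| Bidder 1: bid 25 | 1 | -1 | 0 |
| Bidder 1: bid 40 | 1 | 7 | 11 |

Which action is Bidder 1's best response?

bid 40

Compute Bidder 1's expected payoff for each action, taking the expectation over Bidder 2's type.
E[bid 10] = 3/8·(-7) + 1/2·(7) + 1/8·(11) = 9/4
E[bid 25] = 3/8·(1) + 1/2·(-1) + 1/8·(0) = -1/8
E[bid 40] = 3/8·(1) + 1/2·(7) + 1/8·(11) = 21/4
Best response: bid 40 (21/4 is the largest).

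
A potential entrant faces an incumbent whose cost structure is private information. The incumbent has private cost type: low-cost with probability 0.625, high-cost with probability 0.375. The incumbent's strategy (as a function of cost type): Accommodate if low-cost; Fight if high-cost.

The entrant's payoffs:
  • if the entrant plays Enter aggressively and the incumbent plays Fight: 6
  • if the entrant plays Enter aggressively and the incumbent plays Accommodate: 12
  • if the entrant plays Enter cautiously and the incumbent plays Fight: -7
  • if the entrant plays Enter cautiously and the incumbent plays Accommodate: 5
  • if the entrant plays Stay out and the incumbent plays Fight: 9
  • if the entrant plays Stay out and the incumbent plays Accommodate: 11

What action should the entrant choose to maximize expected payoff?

Stay out

Compute the entrant's expected payoff for each action, taking the expectation over the incumbent's type.
E[Enter aggressively] = 0.625·(12) + 0.375·(6) = 9.75
E[Enter cautiously] = 0.625·(5) + 0.375·(-7) = 0.5
E[Stay out] = 0.625·(11) + 0.375·(9) = 10.25
Best response: Stay out (10.25 is the largest).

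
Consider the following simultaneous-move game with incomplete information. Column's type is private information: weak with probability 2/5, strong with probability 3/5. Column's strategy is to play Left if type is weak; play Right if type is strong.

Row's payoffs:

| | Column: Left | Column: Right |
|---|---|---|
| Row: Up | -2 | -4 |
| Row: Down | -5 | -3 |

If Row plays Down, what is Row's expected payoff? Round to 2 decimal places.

-3.80

Take the expectation over Column's type, weighting each type's action by its prior probability.
E[Down] = 2/5·(-5) + 3/5·(-3) = (-2) + (-9/5) = -19/5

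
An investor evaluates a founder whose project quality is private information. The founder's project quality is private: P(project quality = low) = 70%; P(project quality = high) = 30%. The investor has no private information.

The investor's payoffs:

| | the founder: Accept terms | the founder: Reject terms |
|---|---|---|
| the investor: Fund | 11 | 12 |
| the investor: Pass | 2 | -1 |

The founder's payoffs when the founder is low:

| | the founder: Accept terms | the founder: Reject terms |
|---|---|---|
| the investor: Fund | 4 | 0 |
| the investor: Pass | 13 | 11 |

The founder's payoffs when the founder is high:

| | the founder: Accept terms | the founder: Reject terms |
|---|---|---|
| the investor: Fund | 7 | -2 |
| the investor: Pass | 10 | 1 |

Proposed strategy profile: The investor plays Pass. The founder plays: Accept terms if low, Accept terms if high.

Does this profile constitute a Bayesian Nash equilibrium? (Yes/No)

The investor plays Pass: E[Pass] = 0.7·(2) + 0.3·(2) = 2; E[Fund] = 11. Not best-responding. ✗
The founder (project quality low), facing Pass: Accept terms gives 13, Reject terms gives 11. Proposed Accept terms is best. ✓
The founder (project quality high), facing Pass: Accept terms gives 10, Reject terms gives 1. Proposed Accept terms is best. ✓

No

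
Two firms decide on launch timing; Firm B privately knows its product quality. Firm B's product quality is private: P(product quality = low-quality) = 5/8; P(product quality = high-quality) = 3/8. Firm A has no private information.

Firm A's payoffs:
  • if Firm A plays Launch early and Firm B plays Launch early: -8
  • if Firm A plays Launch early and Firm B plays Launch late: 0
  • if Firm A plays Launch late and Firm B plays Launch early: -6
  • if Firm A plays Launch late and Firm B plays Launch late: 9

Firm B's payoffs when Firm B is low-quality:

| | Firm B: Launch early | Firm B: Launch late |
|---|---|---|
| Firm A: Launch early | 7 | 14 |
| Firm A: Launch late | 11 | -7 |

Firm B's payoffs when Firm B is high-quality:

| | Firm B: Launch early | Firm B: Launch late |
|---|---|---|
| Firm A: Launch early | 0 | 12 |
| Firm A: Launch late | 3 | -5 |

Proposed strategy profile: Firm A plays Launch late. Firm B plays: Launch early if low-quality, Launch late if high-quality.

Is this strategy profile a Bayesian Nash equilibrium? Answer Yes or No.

No

A profile is a BNE iff every type of every player is best-responding given beliefs about the other side.
Firm A plays Launch late: E[Launch late] = 5/8·(-6) + 3/8·(9) = -3/8; E[Launch early] = -5. Best-responding. ✓
Firm B (product quality low-quality), facing Launch late: Launch early gives 11, Launch late gives -7. Proposed Launch early is best. ✓
Firm B (product quality high-quality), facing Launch late: Launch early gives 3, Launch late gives -5. Proposed Launch late is not best — profitable deviation exists. ✗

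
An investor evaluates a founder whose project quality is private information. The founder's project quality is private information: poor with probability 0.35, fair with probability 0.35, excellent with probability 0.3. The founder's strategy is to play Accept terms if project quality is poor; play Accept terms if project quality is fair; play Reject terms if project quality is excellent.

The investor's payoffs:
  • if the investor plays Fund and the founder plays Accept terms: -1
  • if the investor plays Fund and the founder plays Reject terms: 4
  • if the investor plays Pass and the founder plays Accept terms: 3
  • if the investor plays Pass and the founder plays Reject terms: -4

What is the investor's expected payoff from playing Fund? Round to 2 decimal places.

0.50

E[Fund] = 0.35·(-1) + 0.35·(-1) + 0.3·4 = (-0.35) + (-0.35) + 1.2 = 0.5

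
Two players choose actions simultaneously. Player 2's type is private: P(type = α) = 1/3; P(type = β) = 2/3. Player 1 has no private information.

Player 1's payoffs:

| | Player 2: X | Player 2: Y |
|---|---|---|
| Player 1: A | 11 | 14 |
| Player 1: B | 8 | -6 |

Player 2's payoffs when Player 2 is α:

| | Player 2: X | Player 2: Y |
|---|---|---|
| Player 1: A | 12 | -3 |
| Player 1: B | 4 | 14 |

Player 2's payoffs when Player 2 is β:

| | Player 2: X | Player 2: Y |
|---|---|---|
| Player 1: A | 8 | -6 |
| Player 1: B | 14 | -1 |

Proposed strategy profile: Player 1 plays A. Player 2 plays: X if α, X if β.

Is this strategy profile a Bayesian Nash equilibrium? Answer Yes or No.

Yes

A profile is a BNE iff every type of every player is best-responding given beliefs about the other side.
Player 1 plays A: E[A] = 1/3·(11) + 2/3·(11) = 11; E[B] = 8. Best-responding. ✓
Player 2 (type α), facing A: X gives 12, Y gives -3. Proposed X is best. ✓
Player 2 (type β), facing A: X gives 8, Y gives -6. Proposed X is best. ✓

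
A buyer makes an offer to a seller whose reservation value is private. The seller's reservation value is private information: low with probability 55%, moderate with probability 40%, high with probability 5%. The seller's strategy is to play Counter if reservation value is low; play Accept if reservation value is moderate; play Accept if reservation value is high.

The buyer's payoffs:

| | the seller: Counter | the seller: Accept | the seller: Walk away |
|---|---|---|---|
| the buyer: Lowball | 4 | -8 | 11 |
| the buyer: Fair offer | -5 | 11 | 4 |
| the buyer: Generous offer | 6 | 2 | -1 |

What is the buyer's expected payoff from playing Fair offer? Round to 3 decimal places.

E[Fair offer] = 0.55·(-5) + 0.4·11 + 0.05·11 = (-2.75) + 4.4 + 0.55 = 2.2

2.200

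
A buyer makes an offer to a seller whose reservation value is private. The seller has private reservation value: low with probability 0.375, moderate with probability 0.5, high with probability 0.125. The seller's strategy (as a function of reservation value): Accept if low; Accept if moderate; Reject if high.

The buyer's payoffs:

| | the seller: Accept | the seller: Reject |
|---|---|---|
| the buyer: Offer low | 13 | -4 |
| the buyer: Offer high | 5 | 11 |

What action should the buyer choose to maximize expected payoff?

E[Offer low] = 0.375·(13) + 0.5·(13) + 0.125·(-4) = 10.875
E[Offer high] = 0.375·(5) + 0.5·(5) + 0.125·(11) = 5.75
Best response: Offer low (10.875 is the largest).

Offer low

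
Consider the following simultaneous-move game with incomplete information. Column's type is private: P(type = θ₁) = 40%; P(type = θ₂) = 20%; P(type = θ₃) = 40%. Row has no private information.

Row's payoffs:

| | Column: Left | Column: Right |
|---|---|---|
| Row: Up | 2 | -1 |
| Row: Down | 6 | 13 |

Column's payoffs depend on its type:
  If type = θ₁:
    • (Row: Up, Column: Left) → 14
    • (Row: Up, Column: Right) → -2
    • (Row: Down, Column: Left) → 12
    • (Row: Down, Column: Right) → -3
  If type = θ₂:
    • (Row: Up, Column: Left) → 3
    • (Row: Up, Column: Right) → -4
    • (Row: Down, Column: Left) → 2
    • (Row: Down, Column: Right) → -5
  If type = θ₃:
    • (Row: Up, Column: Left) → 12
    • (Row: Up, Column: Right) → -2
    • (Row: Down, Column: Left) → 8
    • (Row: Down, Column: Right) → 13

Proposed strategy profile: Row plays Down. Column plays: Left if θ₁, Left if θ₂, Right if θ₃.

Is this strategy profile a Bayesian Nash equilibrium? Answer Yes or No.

A profile is a BNE iff every type of every player is best-responding given beliefs about the other side.
Row plays Down: E[Down] = 0.4·(6) + 0.2·(6) + 0.4·(13) = 8.8; E[Up] = 0.8. Best-responding. ✓
Column (type θ₁), facing Down: Left gives 12, Right gives -3. Proposed Left is best. ✓
Column (type θ₂), facing Down: Left gives 2, Right gives -5. Proposed Left is best. ✓
Column (type θ₃), facing Down: Left gives 8, Right gives 13. Proposed Right is best. ✓

Yes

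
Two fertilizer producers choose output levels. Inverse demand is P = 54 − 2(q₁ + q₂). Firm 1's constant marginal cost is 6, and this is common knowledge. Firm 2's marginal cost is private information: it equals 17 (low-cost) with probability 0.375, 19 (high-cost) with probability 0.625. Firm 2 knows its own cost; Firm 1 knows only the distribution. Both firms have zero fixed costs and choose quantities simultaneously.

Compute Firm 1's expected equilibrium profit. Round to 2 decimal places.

201.67

Type-c best response for Firm 2: q₂(c) = (54 − c)/4 − q₁/2.
Firm 1 maximizes expected profit; its first-order condition is 54 − 4q₁ − 2E[q₂] − 6 = 0.
Substituting E[q₂] and solving: E[c₂] = 18.25, so q₁ = (54 − 2·6 + 18.25)/6 = 10.0417.
E[P] = 54 − 2·(q₁ + E[q₂]) = 26.0833; Firm 1's expected profit = (E[P] − 6)·q₁ = (26.0833 − 6)·10.0417 = 201.67.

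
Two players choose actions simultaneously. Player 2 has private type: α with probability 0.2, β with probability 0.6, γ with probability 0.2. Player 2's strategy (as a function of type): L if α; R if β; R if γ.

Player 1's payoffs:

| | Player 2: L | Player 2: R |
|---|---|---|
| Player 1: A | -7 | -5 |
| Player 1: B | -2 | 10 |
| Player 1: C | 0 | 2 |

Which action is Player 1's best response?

B

E[A] = 0.2·(-7) + 0.6·(-5) + 0.2·(-5) = -5.4
E[B] = 0.2·(-2) + 0.6·(10) + 0.2·(10) = 7.6
E[C] = 0.2·(0) + 0.6·(2) + 0.2·(2) = 1.6
Best response: B (7.6 is the largest).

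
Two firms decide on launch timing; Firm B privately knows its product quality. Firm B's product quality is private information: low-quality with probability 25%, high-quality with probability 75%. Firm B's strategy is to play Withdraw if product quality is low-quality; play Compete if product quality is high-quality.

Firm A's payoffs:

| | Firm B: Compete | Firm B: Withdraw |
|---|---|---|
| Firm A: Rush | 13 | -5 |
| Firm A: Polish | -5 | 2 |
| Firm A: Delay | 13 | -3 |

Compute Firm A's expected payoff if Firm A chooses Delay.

9

Take the expectation over Firm B's product quality, weighting each type's action by its prior probability.
E[Delay] = 0.25·(-3) + 0.75·13 = (-0.75) + 9.75 = 9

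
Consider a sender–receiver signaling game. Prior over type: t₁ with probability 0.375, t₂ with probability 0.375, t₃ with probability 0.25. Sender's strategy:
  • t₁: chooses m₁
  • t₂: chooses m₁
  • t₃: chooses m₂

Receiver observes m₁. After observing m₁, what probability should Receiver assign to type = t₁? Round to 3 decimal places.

P(m₁) = 0.375·1 + 0.375·1 + 0.25·0 = 0.75
P(t₁ | m₁) = (0.375·1) / 0.75 = 0.375 / 0.75 = 0.5

0.500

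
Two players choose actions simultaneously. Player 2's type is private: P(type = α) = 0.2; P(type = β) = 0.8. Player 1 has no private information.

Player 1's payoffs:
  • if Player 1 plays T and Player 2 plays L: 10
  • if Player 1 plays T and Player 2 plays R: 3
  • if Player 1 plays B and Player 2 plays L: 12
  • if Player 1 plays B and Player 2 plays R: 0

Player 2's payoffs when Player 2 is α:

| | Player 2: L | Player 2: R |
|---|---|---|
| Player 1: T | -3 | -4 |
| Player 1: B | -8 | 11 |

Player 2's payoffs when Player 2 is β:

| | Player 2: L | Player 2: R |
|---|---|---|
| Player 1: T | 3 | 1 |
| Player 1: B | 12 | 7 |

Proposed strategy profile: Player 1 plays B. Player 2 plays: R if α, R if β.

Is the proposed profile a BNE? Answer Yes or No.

A profile is a BNE iff every type of every player is best-responding given beliefs about the other side.
Player 1 plays B: E[B] = 0.2·(0) + 0.8·(0) = 0; E[T] = 3. Not best-responding. ✗
Player 2 (type α), facing B: L gives -8, R gives 11. Proposed R is best. ✓
Player 2 (type β), facing B: L gives 12, R gives 7. Proposed R is not best — profitable deviation exists. ✗

No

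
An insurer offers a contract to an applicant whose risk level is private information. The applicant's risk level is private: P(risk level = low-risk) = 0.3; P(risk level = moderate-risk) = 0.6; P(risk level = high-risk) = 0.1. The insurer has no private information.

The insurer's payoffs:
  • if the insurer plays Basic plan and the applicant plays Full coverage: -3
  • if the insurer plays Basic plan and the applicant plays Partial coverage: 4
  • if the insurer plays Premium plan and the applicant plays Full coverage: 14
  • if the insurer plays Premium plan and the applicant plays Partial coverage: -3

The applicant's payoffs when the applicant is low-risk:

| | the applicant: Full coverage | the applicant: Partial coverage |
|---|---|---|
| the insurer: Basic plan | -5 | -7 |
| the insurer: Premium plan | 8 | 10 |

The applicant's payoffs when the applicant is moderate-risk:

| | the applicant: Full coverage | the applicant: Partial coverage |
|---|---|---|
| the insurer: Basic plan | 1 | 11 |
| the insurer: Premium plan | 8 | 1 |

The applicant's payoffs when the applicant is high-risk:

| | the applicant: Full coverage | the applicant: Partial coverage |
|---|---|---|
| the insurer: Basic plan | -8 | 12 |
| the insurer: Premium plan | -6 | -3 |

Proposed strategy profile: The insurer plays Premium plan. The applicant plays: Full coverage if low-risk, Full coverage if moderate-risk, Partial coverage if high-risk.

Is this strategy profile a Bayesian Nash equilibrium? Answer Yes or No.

No

A profile is a BNE iff every type of every player is best-responding given beliefs about the other side.
The insurer plays Premium plan: E[Premium plan] = 0.3·(14) + 0.6·(14) + 0.1·(-3) = 12.3; E[Basic plan] = -2.3. Best-responding. ✓
The applicant (risk level low-risk), facing Premium plan: Full coverage gives 8, Partial coverage gives 10. Proposed Full coverage is not best — profitable deviation exists. ✗
The applicant (risk level moderate-risk), facing Premium plan: Full coverage gives 8, Partial coverage gives 1. Proposed Full coverage is best. ✓
The applicant (risk level high-risk), facing Premium plan: Full coverage gives -6, Partial coverage gives -3. Proposed Partial coverage is best. ✓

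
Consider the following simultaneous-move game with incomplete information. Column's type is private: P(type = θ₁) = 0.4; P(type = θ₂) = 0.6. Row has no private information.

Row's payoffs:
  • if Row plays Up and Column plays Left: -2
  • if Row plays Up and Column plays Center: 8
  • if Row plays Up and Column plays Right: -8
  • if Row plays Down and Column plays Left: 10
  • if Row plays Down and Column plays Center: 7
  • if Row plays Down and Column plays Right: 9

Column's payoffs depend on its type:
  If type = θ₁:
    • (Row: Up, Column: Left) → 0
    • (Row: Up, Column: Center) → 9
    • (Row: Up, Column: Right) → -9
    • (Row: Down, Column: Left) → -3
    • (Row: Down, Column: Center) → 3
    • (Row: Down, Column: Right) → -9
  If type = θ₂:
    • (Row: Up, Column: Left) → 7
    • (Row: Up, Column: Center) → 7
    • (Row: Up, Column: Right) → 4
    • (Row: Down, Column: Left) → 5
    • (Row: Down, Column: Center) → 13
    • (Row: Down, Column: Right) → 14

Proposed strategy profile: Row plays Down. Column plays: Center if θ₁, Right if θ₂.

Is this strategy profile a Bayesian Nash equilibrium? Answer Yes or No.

Row plays Down: E[Down] = 0.4·(7) + 0.6·(9) = 8.2; E[Up] = -1.6. Best-responding. ✓
Column (type θ₁), facing Down: Left gives -3, Center gives 3, Right gives -9. Proposed Center is best. ✓
Column (type θ₂), facing Down: Left gives 5, Center gives 13, Right gives 14. Proposed Right is best. ✓

Yes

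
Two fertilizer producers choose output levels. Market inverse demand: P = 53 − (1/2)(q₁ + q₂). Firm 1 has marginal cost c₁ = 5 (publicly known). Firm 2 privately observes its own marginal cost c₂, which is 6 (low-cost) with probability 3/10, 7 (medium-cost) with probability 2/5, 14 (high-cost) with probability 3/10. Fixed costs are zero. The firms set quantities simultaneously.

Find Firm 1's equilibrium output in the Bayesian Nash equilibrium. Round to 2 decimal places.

Type-c best response for Firm 2: q₂(c) = (53 − c) − q₁/2.
Firm 1 maximizes expected profit; its first-order condition is 53 − q₁ − (1/2)E[q₂] − 5 = 0.
Substituting E[q₂] and solving: E[c₂] = 8.8, so q₁ = (53 − 2·5 + 8.8)/(3/2) = 34.5333.

34.53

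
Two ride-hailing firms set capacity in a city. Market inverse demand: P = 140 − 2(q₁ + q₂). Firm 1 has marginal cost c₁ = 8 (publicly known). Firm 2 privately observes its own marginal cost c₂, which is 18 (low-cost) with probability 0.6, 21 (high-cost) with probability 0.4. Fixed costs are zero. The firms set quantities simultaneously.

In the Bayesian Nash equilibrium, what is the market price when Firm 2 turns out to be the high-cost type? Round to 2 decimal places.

Type-c best response for Firm 2: q₂(c) = (140 − c)/4 − q₁/2.
Firm 1 maximizes expected profit; its first-order condition is 140 − 4q₁ − 2E[q₂] − 8 = 0.
Substituting E[q₂] and solving: E[c₂] = 19.2, so q₁ = (140 − 2·8 + 19.2)/6 = 23.8667.
q₂(high-cost) = 17.8167, so P = 140 − 2·(23.8667 + 17.8167) = 56.6333.

56.63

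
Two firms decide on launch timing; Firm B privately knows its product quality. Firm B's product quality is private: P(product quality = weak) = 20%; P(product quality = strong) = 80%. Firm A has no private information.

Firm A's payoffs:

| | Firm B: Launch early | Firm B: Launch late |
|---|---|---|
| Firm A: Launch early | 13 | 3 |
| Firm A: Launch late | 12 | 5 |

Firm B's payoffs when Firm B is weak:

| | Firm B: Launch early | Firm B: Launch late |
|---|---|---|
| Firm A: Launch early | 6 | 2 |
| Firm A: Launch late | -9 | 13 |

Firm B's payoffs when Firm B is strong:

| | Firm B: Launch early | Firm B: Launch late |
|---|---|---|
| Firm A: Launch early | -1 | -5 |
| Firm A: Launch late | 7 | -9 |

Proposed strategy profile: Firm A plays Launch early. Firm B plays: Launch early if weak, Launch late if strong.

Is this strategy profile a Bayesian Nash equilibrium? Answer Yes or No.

Firm A plays Launch early: E[Launch early] = 0.2·(13) + 0.8·(3) = 5; E[Launch late] = 6.4. Not best-responding. ✗
Firm B (product quality weak), facing Launch early: Launch early gives 6, Launch late gives 2. Proposed Launch early is best. ✓
Firm B (product quality strong), facing Launch early: Launch early gives -1, Launch late gives -5. Proposed Launch late is not best — profitable deviation exists. ✗

No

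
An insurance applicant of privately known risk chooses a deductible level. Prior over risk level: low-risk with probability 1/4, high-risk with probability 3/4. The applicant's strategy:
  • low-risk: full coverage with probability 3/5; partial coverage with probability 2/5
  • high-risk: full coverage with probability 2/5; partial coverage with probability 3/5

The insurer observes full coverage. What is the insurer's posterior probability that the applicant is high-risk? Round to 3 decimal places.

0.667

P(full coverage) = (1/4)·(3/5) + (3/4)·(2/5) = 9/20
P(high-risk | full coverage) = ((3/4)·(2/5)) / (9/20) = (3/10) / (9/20) = 2/3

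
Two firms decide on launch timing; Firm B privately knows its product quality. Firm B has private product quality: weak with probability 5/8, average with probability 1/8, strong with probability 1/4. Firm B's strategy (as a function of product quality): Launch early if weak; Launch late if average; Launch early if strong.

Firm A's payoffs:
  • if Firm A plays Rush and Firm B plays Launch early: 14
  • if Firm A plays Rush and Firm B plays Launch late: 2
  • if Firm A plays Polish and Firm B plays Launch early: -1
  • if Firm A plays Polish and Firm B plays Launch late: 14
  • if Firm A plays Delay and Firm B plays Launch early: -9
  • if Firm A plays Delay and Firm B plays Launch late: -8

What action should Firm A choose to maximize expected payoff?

E[Rush] = 5/8·(14) + 1/8·(2) + 1/4·(14) = 25/2
E[Polish] = 5/8·(-1) + 1/8·(14) + 1/4·(-1) = 7/8
E[Delay] = 5/8·(-9) + 1/8·(-8) + 1/4·(-9) = -71/8
Best response: Rush (25/2 is the largest).

Rush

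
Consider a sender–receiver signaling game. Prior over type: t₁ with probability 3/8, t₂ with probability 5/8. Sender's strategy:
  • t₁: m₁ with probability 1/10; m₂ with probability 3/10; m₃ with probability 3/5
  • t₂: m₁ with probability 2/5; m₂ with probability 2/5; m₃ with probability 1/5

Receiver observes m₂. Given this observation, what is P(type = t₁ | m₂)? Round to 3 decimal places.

Apply Bayes' rule using the sender's strategy as the likelihood.
P(m₂) = (3/8)·(3/10) + (5/8)·(2/5) = 29/80
P(t₁ | m₂) = ((3/8)·(3/10)) / (29/80) = (9/80) / (29/80) = 9/29

0.310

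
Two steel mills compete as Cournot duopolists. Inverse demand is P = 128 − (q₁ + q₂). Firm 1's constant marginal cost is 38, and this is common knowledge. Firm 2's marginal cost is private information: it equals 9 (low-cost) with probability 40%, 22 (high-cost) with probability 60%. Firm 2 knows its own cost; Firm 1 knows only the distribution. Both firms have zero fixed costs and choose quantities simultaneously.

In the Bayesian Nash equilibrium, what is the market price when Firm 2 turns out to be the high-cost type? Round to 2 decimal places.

63.53

Firm 2 with cost c maximizes (128 − (q₁+q₂) − c)·q₂, giving q₂(c) = (128 − c − q₁)/2.
E[c₂] = 0.4·9 + 0.6·22 = 16.8
Firm 1's FOC against E[q₂] yields q₁ = (128 − 2·38 + E[c₂])/3 = (128 − 76 + 16.8)/3 = 22.9333.
q₂(high-cost) = 41.5333, so P = 128 − (22.9333 + 41.5333) = 63.5333.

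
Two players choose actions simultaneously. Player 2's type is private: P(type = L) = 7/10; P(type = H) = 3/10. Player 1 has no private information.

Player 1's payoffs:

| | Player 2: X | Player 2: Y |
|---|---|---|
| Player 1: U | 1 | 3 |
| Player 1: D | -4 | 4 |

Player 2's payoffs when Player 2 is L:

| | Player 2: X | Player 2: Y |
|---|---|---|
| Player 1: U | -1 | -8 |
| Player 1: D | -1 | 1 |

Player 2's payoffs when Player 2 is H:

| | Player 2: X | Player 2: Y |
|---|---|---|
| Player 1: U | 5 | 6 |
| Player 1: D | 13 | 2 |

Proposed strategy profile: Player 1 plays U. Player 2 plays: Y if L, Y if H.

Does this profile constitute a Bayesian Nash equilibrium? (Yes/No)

Player 1 plays U: E[U] = 7/10·(3) + 3/10·(3) = 3; E[D] = 4. Not best-responding. ✗
Player 2 (type L), facing U: X gives -1, Y gives -8. Proposed Y is not best — profitable deviation exists. ✗
Player 2 (type H), facing U: X gives 5, Y gives 6. Proposed Y is best. ✓

No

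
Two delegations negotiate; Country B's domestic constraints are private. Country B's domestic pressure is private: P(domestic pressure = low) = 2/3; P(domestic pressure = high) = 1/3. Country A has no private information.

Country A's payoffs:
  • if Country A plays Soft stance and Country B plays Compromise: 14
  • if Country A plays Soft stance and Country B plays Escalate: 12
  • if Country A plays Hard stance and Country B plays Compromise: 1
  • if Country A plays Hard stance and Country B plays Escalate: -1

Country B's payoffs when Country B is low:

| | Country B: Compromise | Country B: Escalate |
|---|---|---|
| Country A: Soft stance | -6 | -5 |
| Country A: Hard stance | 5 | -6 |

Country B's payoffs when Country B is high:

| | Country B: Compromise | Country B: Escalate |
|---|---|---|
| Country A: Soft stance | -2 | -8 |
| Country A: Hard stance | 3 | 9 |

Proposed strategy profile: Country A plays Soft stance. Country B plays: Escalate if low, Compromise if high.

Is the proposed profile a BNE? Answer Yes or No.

Country A plays Soft stance: E[Soft stance] = 2/3·(12) + 1/3·(14) = 38/3; E[Hard stance] = -1/3. Best-responding. ✓
Country B (domestic pressure low), facing Soft stance: Compromise gives -6, Escalate gives -5. Proposed Escalate is best. ✓
Country B (domestic pressure high), facing Soft stance: Compromise gives -2, Escalate gives -8. Proposed Compromise is best. ✓

Yes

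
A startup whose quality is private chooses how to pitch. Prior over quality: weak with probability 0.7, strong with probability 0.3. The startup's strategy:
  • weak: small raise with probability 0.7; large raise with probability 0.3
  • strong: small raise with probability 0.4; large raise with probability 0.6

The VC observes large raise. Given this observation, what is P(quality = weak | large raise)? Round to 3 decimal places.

P(large raise) = 0.7·0.3 + 0.3·0.6 = 0.39
P(weak | large raise) = (0.7·0.3) / 0.39 = 0.21 / 0.39 = 0.538462

0.538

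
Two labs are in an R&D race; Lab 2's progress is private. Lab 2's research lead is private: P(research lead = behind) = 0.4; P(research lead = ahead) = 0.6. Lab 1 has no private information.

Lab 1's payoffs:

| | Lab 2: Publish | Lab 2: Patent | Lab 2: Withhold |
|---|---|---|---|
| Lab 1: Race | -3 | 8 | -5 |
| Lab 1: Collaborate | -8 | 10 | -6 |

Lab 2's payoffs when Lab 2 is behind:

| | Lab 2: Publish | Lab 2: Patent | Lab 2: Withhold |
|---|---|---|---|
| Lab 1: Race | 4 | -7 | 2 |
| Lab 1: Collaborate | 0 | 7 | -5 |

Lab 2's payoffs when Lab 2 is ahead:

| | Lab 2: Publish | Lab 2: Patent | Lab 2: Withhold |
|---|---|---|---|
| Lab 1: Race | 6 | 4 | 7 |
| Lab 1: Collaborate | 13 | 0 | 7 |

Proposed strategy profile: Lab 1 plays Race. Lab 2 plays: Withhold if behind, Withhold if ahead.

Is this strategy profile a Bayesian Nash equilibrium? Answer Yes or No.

No

Lab 1 plays Race: E[Race] = 0.4·(-5) + 0.6·(-5) = -5; E[Collaborate] = -6. Best-responding. ✓
Lab 2 (research lead behind), facing Race: Publish gives 4, Patent gives -7, Withhold gives 2. Proposed Withhold is not best — profitable deviation exists. ✗
Lab 2 (research lead ahead), facing Race: Publish gives 6, Patent gives 4, Withhold gives 7. Proposed Withhold is best. ✓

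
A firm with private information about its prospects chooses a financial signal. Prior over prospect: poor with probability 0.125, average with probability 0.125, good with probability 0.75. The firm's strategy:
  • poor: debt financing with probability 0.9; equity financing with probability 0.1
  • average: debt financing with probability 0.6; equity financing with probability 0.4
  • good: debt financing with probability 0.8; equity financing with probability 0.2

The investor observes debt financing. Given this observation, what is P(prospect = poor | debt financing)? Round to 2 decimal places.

0.14

P(debt financing) = 0.125·0.9 + 0.125·0.6 + 0.75·0.8 = 0.7875
P(poor | debt financing) = (0.125·0.9) / 0.7875 = 0.1125 / 0.7875 = 0.142857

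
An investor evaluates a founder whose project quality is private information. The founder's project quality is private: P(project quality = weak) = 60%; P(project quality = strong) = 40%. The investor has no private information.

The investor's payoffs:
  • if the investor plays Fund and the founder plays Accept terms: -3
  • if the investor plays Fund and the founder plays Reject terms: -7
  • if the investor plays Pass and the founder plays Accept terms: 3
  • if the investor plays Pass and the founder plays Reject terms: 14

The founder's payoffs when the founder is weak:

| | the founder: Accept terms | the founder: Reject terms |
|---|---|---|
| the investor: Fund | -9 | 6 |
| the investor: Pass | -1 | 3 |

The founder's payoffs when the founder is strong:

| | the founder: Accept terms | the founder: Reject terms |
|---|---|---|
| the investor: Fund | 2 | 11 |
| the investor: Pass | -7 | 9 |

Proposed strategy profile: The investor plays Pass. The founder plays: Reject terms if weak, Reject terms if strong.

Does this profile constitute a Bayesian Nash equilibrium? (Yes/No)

Yes

A profile is a BNE iff every type of every player is best-responding given beliefs about the other side.
The investor plays Pass: E[Pass] = 0.6·(14) + 0.4·(14) = 14; E[Fund] = -7. Best-responding. ✓
The founder (project quality weak), facing Pass: Accept terms gives -1, Reject terms gives 3. Proposed Reject terms is best. ✓
The founder (project quality strong), facing Pass: Accept terms gives -7, Reject terms gives 9. Proposed Reject terms is best. ✓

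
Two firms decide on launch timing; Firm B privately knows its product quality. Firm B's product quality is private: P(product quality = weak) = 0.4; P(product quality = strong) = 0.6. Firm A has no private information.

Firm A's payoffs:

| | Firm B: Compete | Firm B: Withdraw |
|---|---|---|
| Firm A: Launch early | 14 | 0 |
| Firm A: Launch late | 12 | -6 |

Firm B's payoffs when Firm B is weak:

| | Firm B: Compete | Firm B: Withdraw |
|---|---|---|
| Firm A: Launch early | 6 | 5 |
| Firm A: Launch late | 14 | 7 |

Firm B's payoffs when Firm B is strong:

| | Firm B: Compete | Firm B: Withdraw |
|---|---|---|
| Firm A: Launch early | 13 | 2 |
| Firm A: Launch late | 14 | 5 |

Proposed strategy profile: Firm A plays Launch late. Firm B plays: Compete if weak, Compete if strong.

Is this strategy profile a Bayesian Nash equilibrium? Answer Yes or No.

Firm A plays Launch late: E[Launch late] = 0.4·(12) + 0.6·(12) = 12; E[Launch early] = 14. Not best-responding. ✗
Firm B (product quality weak), facing Launch late: Compete gives 14, Withdraw gives 7. Proposed Compete is best. ✓
Firm B (product quality strong), facing Launch late: Compete gives 14, Withdraw gives 5. Proposed Compete is best. ✓

No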